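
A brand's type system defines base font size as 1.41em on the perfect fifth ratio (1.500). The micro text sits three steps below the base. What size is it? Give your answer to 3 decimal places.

0.418em

A modular type scale is a geometric sequence: sizeₙ = base × rⁿ.
1.41 ÷ 1.500³ = 1.41 ÷ 3.37500 ≈ 0.418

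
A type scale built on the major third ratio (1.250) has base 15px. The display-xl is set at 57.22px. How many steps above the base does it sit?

1.250ⁿ = 57.22 / 15 = 3.8147
n = ln(3.8147) / ln(1.250) = 1.3389 / 0.2231 ≈ 6.00

6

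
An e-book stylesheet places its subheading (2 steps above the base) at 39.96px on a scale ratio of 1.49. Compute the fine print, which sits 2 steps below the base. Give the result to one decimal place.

8.1px

The gap is -2 − (2) = -4 steps, so the factor is 1.49^-4.
39.96 ÷ 1.49⁴ = 39.96 ÷ 4.92884 ≈ 8.107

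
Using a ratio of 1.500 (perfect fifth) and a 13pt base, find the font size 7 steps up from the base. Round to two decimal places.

13.0 × 1.500⁷ = 13.0 × 17.08594 ≈ 222.12

222.12pt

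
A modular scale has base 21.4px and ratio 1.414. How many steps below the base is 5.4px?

4

1.414ⁿ = 21.4 / 5.4 = 3.9630
n = ln(3.9630) / ln(1.414) = 1.3770 / 0.3464 ≈ 3.97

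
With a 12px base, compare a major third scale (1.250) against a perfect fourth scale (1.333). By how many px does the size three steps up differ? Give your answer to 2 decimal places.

Major third: 12.0 × 1.250³ = 23.4375px
Perfect fourth: 12.0 × 1.333³ = 28.4231px
Difference: 28.4231 − 23.4375 = 4.9856px

4.99px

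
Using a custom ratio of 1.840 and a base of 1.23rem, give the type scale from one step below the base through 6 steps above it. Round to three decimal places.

0.668rem, 1.230rem, 2.263rem, 4.164rem, 7.662rem, 14.099rem, 25.941rem, 47.732rem

Step -1: 1.23 ÷ 1.840 = 0.668
Step 0: 1.23rem
Step 1: 1.23 × 1.840 = 2.263
Step 2: 1.23 × 1.840² = 4.164
Step 3: 1.23 × 1.840³ = 7.662
Step 4: 1.23 × 1.840⁴ = 14.099
Step 5: 1.23 × 1.840⁵ = 25.941
Step 6: 1.23 × 1.840⁶ = 47.732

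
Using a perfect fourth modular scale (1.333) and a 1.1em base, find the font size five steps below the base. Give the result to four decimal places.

Each step on a modular scale multiplies by the ratio, so the size n steps from the base is base × ratioⁿ.
1.1 ÷ 1.333⁵ = 1.1 ÷ 4.20873 ≈ 0.2614

0.2614em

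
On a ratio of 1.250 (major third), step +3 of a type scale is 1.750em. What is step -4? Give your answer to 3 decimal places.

0.367em

Moving from step +3 to step -4 is 7 steps down, so divide by r⁷.
1.750 ÷ 1.250⁷ = 1.750 ÷ 4.76837 ≈ 0.367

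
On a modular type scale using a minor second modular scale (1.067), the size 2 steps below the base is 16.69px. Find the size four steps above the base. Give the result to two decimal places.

16.69 × 1.067⁶ = 16.69 × 1.47566 ≈ 24.629

24.63px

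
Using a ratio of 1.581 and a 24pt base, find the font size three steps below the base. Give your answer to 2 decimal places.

6.07pt

A modular type scale is a geometric sequence: sizeₙ = base × rⁿ.
24.0 ÷ 1.581³ = 24.0 ÷ 3.95181 ≈ 6.07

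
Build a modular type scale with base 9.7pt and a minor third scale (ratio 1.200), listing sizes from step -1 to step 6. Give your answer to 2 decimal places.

Step -1: 9.7 ÷ 1.200 = 8.08
Step 0: 9.7pt
Step 1: 9.7 × 1.200 = 11.64
Step 2: 9.7 × 1.200² = 13.97
Step 3: 9.7 × 1.200³ = 16.76
Step 4: 9.7 × 1.200⁴ = 20.11
Step 5: 9.7 × 1.200⁵ = 24.14
Step 6: 9.7 × 1.200⁶ = 28.96

8.08pt, 9.70pt, 11.64pt, 13.97pt, 16.76pt, 20.11pt, 24.14pt, 28.96pt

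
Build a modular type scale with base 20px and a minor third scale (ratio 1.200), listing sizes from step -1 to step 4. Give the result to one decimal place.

Step -1: 20.0 ÷ 1.200 = 16.7
Step 0: 20px
Step 1: 20.0 × 1.200 = 24.0
Step 2: 20.0 × 1.200² = 28.8
Step 3: 20.0 × 1.200³ = 34.6
Step 4: 20.0 × 1.200⁴ = 41.5

16.7px, 20.0px, 24.0px, 28.8px, 34.6px, 41.5px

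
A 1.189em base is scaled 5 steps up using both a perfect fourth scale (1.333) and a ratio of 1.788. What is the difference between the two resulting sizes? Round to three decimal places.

16.724em

Perfect fourth: 1.189 × 1.333⁵ = 5.00418em
At 1.788: 1.189 × 1.788⁵ = 21.72798em
Difference: 21.72798 − 5.00418 = 16.72380em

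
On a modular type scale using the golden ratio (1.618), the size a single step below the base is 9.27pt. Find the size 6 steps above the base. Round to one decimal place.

269.1pt

The gap is 6 − (-1) = 7 steps, so the factor is 1.618^7.
9.27 × 1.618⁷ = 9.27 × 29.03017 ≈ 269.110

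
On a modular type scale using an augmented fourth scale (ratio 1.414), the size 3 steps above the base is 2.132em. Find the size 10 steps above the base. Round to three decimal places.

The gap is 10 − (3) = 7 steps, so the factor is 1.414^7.
2.132 × 1.414⁷ = 2.132 × 11.30175 ≈ 24.095

24.095em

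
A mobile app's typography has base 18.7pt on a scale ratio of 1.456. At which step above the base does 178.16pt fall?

6

1.456ⁿ = 178.16 / 18.7 = 9.5273
n = ln(9.5273) / ln(1.456) = 2.2542 / 0.3757 ≈ 6.00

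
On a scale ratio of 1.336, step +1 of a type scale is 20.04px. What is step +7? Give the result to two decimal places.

113.96px

20.04 × 1.336⁶ = 20.04 × 5.68642 ≈ 113.956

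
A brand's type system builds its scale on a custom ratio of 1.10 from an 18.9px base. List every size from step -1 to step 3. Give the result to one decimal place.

Step -1: 18.9 ÷ 1.10 = 17.2
Step 0: 18.9px
Step 1: 18.9 × 1.10 = 20.8
Step 2: 18.9 × 1.10² = 22.9
Step 3: 18.9 × 1.10³ = 25.2

17.2px, 18.9px, 20.8px, 22.9px, 25.2px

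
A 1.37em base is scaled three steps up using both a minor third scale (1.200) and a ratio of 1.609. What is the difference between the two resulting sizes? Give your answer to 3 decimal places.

Minor third: 1.37 × 1.200³ = 2.36736em
At 1.609: 1.37 × 1.609³ = 5.70675em
Difference: 5.70675 − 2.36736 = 3.33939em

3.339em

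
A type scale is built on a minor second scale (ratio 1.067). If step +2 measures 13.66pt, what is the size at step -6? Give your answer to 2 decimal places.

13.66 ÷ 1.067⁸ = 13.66 ÷ 1.68002 ≈ 8.131

8.13pt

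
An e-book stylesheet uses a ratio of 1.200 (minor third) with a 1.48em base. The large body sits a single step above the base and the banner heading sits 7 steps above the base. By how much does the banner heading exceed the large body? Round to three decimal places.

Step 1: 1.48 × 1.200 = 1.77600em
Step 7: 1.48 × 1.200⁷ = 5.30311em
Difference: 5.30311 − 1.77600 = 3.52711em

3.527em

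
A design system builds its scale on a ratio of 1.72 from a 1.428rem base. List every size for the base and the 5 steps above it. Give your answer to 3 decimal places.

Step 0: 1.428rem
Step 1: 1.428 × 1.72 = 2.456
Step 2: 1.428 × 1.72² = 4.225
Step 3: 1.428 × 1.72³ = 7.266
Step 4: 1.428 × 1.72⁴ = 12.498
Step 5: 1.428 × 1.72⁵ = 21.497

1.428rem, 2.456rem, 4.225rem, 7.266rem, 12.498rem, 21.497rem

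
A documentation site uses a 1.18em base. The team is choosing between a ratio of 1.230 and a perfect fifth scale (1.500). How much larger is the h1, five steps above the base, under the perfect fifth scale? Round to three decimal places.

5.639em

At 1.230: 1.18 × 1.230⁵ = 3.32206em
Perfect fifth: 1.18 × 1.500⁵ = 8.96063em
Difference: 8.96063 − 3.32206 = 5.63857em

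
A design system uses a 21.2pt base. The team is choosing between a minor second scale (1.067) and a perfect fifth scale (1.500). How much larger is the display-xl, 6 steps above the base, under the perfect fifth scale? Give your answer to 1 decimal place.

210.2pt

Minor second: 21.2 × 1.067⁶ = 31.284pt
Perfect fifth: 21.2 × 1.500⁶ = 241.481pt
Difference: 241.481 − 31.284 = 210.197pt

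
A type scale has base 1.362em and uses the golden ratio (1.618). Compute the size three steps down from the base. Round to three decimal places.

0.322em

Every step multiplies by the scale ratio.
1.362 ÷ 1.618³ = 1.362 ÷ 4.23580 ≈ 0.322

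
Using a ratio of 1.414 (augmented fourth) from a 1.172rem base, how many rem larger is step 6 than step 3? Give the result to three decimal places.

6.054rem

Step 3: 1.172 × 1.414³ = 3.31342rem
Step 6: 1.172 × 1.414⁶ = 9.36751rem
Difference: 9.36751 − 3.31342 = 6.05409rem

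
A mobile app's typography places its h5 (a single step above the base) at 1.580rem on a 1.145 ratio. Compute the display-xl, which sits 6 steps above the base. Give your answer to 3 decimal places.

1.580 × 1.145⁵ = 1.580 × 1.96801 ≈ 3.109

3.109rem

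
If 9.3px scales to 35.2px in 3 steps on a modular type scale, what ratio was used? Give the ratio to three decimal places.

The ratio satisfies 9.3 × r³ = 35.2, so r = (35.2 / 9.3)^(1/3).
r = 3.7849^(1/3) ≈ 1.5584

1.558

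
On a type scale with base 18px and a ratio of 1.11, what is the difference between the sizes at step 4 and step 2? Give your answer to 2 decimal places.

Step 2: 18.0 × 1.11² = 22.1778px
Step 4: 18.0 × 1.11⁴ = 27.3253px
Difference: 27.3253 − 22.1778 = 5.1475px

5.15px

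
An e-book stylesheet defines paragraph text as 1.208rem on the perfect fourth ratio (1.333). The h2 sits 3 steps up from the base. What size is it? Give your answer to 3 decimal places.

1.208 × 1.333³ = 1.208 × 2.36859 ≈ 2.861

2.861rem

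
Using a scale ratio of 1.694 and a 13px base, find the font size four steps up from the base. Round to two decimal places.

107.05px

13.0 × 1.694⁴ = 13.0 × 8.23481 ≈ 107.05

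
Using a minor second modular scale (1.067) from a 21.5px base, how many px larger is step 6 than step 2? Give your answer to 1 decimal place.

Step 2: 21.5 × 1.067² = 24.478px
Step 6: 21.5 × 1.067⁶ = 31.727px
Difference: 31.727 − 24.478 = 7.249px

7.2px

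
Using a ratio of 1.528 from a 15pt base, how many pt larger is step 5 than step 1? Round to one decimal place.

Step 1: 15.0 × 1.528 = 22.920pt
Step 5: 15.0 × 1.528⁵ = 124.942pt
Difference: 124.942 − 22.920 = 102.022pt

102.0pt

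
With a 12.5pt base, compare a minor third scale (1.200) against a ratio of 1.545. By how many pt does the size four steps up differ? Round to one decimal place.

Minor third: 12.5 × 1.200⁴ = 25.920pt
At 1.545: 12.5 × 1.545⁴ = 71.224pt
Difference: 71.224 − 25.920 = 45.304pt

45.3pt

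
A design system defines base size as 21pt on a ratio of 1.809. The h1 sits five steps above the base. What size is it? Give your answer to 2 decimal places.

21.0 × 1.809⁵ = 21.0 × 19.37282 ≈ 406.83

406.83pt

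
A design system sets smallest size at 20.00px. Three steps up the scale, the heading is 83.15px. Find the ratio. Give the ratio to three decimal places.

The ratio satisfies 20.00 × r³ = 83.15, so r = (83.15 / 20.00)^(1/3).
r = 4.1575^(1/3) ≈ 1.6080

1.608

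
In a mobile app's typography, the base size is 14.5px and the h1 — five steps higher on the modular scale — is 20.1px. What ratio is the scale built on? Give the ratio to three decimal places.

r⁵ = 20.1 / 14.5, so r = (20.1/14.5)^(1/5).
r = 1.3862^(1/5) ≈ 1.0675

1.067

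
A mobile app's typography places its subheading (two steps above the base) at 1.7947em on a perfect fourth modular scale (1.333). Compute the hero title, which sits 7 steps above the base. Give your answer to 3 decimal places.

The gap is 7 − (2) = 5 steps, so the factor is 1.333^5.
1.7947 × 1.333⁵ = 1.7947 × 4.20873 ≈ 7.553

7.553em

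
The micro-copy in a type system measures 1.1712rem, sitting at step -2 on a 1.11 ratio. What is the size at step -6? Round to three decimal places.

0.772rem

1.1712 ÷ 1.11⁴ = 1.1712 ÷ 1.51807 ≈ 0.772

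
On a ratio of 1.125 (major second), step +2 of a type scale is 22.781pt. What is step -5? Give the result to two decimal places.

The gap is -5 − (2) = -7 steps, so the factor is 1.125^-7.
22.781 ÷ 1.125⁷ = 22.781 ÷ 2.28070 ≈ 9.989

9.99pt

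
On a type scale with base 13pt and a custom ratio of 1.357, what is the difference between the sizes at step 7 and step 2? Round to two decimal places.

86.22pt

Step 2: 13.0 × 1.357² = 23.9388pt
Step 7: 13.0 × 1.357⁷ = 110.1545pt
Difference: 110.1545 − 23.9388 = 86.2157pt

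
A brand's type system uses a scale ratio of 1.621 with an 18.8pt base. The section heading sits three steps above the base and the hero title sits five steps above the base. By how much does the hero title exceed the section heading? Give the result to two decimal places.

130.34pt

Step 3: 18.8 × 1.621³ = 80.0768pt
Step 5: 18.8 × 1.621⁵ = 210.4132pt
Difference: 210.4132 − 80.0768 = 130.3364pt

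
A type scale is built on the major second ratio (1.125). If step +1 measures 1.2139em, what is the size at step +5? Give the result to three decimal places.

1.944em

Moving from step +1 to step +5 is 4 steps up, so multiply by r⁴.
1.2139 × 1.125⁴ = 1.2139 × 1.60181 ≈ 1.944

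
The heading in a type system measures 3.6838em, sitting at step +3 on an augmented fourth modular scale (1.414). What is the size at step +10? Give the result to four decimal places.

41.6334em

3.6838 × 1.414⁷ = 3.6838 × 11.30175 ≈ 41.6334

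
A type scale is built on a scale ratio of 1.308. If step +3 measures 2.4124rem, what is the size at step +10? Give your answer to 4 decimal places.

15.8017rem

The gap is 10 − (3) = 7 steps, so the factor is 1.308^7.
2.4124 × 1.308⁷ = 2.4124 × 6.55019 ≈ 15.8017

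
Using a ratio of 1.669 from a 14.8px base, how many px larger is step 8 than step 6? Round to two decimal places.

Step 6: 14.8 × 1.669⁶ = 319.8893px
Step 8: 14.8 × 1.669⁸ = 891.0712px
Difference: 891.0712 − 319.8893 = 571.1819px

571.18px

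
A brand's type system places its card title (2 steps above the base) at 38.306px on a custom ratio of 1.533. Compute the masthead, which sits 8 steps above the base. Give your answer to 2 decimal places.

Moving from step +2 to step +8 is 6 steps up, so multiply by r⁶.
38.306 × 1.533⁶ = 38.306 × 12.97935 ≈ 497.187

497.19px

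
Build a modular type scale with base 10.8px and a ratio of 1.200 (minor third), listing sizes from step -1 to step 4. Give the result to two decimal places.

9.00px, 10.80px, 12.96px, 15.55px, 18.66px, 22.39px

Step -1: 10.8 ÷ 1.200 = 9.00
Step 0: 10.8px
Step 1: 10.8 × 1.200 = 12.96
Step 2: 10.8 × 1.200² = 15.55
Step 3: 10.8 × 1.200³ = 18.66
Step 4: 10.8 × 1.200⁴ = 22.39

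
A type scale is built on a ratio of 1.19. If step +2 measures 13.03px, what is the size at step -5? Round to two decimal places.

13.03 ÷ 1.19⁷ = 13.03 ÷ 3.37932 ≈ 3.856

3.86px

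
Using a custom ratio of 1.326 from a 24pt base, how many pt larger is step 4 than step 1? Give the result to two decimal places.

42.37pt

Step 1: 24.0 × 1.326 = 31.8240pt
Step 4: 24.0 × 1.326⁴ = 74.1968pt
Difference: 74.1968 − 31.8240 = 42.3728pt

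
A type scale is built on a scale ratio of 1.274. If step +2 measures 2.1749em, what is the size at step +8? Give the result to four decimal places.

9.2994em

2.1749 × 1.274⁶ = 2.1749 × 4.27579 ≈ 9.2994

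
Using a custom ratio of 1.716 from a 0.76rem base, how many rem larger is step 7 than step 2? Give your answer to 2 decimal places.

31.06rem

Step 2: 0.76 × 1.716² = 2.2379rem
Step 7: 0.76 × 1.716⁷ = 33.2993rem
Difference: 33.2993 − 2.2379 = 31.0614rem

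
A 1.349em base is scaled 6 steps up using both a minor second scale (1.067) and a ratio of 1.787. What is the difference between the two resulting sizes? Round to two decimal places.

41.94em

Minor second: 1.349 × 1.067⁶ = 1.9907em
At 1.787: 1.349 × 1.787⁶ = 43.9298em
Difference: 43.9298 − 1.9907 = 41.9391em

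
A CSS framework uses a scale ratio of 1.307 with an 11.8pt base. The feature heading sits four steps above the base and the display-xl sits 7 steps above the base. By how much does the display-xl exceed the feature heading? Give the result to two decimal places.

42.45pt

Step 4: 11.8 × 1.307⁴ = 34.4338pt
Step 7: 11.8 × 1.307⁷ = 76.8796pt
Difference: 76.8796 − 34.4338 = 42.4458pt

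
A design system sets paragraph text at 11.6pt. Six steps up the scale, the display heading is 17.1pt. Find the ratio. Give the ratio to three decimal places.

1.067

The ratio satisfies 11.6 × r⁶ = 17.1, so r = (17.1 / 11.6)^(1/6).
r = 1.4741^(1/6) ≈ 1.0668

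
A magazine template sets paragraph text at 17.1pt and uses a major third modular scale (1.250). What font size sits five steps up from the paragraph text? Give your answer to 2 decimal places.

52.19pt

17.1 × 1.250⁵ = 17.1 × 3.05176 ≈ 52.19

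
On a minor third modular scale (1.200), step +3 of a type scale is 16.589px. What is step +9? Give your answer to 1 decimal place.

49.5px

16.589 × 1.200⁶ = 16.589 × 2.98598 ≈ 49.534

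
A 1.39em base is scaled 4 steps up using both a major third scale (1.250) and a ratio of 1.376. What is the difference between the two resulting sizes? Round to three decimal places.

Major third: 1.39 × 1.250⁴ = 3.39355em
At 1.376: 1.39 × 1.376⁴ = 4.98297em
Difference: 4.98297 − 3.39355 = 1.58942em

1.589em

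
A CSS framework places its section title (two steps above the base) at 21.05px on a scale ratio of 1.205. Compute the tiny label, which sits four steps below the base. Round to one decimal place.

21.05 ÷ 1.205⁶ = 21.05 ÷ 3.06142 ≈ 6.876

6.9px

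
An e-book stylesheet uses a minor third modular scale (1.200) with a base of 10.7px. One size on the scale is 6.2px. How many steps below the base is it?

3

1.200ⁿ = 10.7 / 6.2 = 1.7258
n = ln(1.7258) / ln(1.200) = 0.5457 / 0.1823 ≈ 2.99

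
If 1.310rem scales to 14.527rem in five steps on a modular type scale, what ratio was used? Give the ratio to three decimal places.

The ratio satisfies 1.310 × r⁵ = 14.527, so r = (14.527 / 1.310)^(1/5).
r = 11.0893^(1/5) ≈ 1.6180

1.618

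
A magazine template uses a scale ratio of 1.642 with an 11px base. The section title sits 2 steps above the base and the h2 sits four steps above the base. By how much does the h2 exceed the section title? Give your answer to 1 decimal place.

50.3px

Step 2: 11.0 × 1.642² = 29.658px
Step 4: 11.0 × 1.642⁴ = 79.962px
Difference: 79.962 − 29.658 = 50.304px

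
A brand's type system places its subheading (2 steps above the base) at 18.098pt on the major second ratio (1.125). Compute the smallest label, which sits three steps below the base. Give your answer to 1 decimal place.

10.0pt

The gap is -3 − (2) = -5 steps, so the factor is 1.125^-5.
18.098 ÷ 1.125⁵ = 18.098 ÷ 1.80203 ≈ 10.043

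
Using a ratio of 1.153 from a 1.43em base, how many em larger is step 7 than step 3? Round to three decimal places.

Step 3: 1.43 × 1.153³ = 2.19192em
Step 7: 1.43 × 1.153⁷ = 3.87384em
Difference: 3.87384 − 2.19192 = 1.68192em

1.682em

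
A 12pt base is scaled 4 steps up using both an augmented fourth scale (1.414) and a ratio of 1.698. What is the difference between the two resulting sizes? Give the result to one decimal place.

Augmented fourth: 12.0 × 1.414⁴ = 47.971pt
At 1.698: 12.0 × 1.698⁴ = 99.754pt
Difference: 99.754 − 47.971 = 51.783pt

51.8pt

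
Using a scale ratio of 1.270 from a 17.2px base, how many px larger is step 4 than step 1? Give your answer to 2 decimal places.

22.90px

Step 1: 17.2 × 1.270 = 21.8440px
Step 4: 17.2 × 1.270⁴ = 44.7449px
Difference: 44.7449 − 21.8440 = 22.9009px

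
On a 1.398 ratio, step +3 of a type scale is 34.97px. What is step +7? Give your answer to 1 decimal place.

34.97 × 1.398⁴ = 34.97 × 3.81969 ≈ 133.575

133.6px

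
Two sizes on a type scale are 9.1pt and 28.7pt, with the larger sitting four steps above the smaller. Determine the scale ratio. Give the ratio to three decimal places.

r⁴ = 28.7 / 9.1, so r = (28.7/9.1)^(1/4).
r = 3.1538^(1/4) ≈ 1.3326

1.333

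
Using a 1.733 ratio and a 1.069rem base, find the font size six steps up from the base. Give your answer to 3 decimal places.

Each step on a modular scale multiplies by the ratio, so the size n steps from the base is base × ratioⁿ.
1.069 × 1.733⁶ = 1.069 × 27.08890 ≈ 28.958

28.958rem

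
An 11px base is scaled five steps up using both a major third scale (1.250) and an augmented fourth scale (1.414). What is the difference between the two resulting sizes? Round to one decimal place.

28.6px

Major third: 11.0 × 1.250⁵ = 33.569px
Augmented fourth: 11.0 × 1.414⁵ = 62.178px
Difference: 62.178 − 33.569 = 28.609px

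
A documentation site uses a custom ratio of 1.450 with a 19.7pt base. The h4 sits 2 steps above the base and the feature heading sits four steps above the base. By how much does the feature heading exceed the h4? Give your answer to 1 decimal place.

45.7pt

Step 2: 19.7 × 1.450² = 41.419pt
Step 4: 19.7 × 1.450⁴ = 87.084pt
Difference: 87.084 − 41.419 = 45.665pt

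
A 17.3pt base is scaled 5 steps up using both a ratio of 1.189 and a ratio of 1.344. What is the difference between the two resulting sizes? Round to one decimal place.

At 1.189: 17.3 × 1.189⁵ = 41.111pt
At 1.344: 17.3 × 1.344⁵ = 75.865pt
Difference: 75.865 − 41.111 = 34.754pt

34.8pt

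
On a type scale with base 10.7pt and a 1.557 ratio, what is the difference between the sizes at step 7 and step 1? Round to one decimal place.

Step 1: 10.7 × 1.557 = 16.660pt
Step 7: 10.7 × 1.557⁷ = 237.358pt
Difference: 237.358 − 16.660 = 220.698pt

220.7pt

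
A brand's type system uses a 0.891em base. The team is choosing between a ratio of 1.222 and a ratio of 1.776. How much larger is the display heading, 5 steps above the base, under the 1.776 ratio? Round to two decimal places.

13.32em

At 1.222: 0.891 × 1.222⁵ = 2.4279em
At 1.776: 0.891 × 1.776⁵ = 15.7432em
Difference: 15.7432 − 2.4279 = 13.3153em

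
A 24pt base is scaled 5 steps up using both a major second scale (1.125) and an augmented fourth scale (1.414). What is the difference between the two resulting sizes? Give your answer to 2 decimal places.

92.41pt

Major second: 24.0 × 1.125⁵ = 43.2488pt
Augmented fourth: 24.0 × 1.414⁵ = 135.6620pt
Difference: 135.6620 − 43.2488 = 92.4132pt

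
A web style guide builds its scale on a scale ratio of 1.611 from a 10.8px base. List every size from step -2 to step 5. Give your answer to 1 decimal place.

Step -2: 10.8 ÷ 1.611² = 4.2
Step -1: 10.8 ÷ 1.611 = 6.7
Step 0: 10.8px
Step 1: 10.8 × 1.611 = 17.4
Step 2: 10.8 × 1.611² = 28.0
Step 3: 10.8 × 1.611³ = 45.2
Step 4: 10.8 × 1.611⁴ = 72.7
Step 5: 10.8 × 1.611⁵ = 117.2

4.2px, 6.7px, 10.8px, 17.4px, 28.0px, 45.2px, 72.7px, 117.2px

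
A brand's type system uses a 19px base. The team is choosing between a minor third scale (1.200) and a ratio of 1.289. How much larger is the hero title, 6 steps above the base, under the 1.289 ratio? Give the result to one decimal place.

30.4px

Minor third: 19.0 × 1.200⁶ = 56.734px
At 1.289: 19.0 × 1.289⁶ = 87.151px
Difference: 87.151 − 56.734 = 30.417px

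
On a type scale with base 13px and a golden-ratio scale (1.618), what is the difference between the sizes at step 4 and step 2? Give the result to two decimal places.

Step 2: 13.0 × 1.618² = 34.0330px
Step 4: 13.0 × 1.618⁴ = 89.0958px
Difference: 89.0958 − 34.0330 = 55.0628px

55.06px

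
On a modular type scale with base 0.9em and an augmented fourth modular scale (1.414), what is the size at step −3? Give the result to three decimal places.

Each step on a modular scale multiplies by the ratio, so the size n steps from the base is base × ratioⁿ.
0.9 ÷ 1.414³ = 0.9 ÷ 2.82715 ≈ 0.318

0.318em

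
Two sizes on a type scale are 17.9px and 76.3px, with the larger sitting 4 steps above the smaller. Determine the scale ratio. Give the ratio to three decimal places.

1.437

The ratio satisfies 17.9 × r⁴ = 76.3, so r = (76.3 / 17.9)^(1/4).
r = 4.2626^(1/4) ≈ 1.4369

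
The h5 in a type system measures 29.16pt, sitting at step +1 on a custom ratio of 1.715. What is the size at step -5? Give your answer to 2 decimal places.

1.15pt

The gap is -5 − (1) = -6 steps, so the factor is 1.715^-6.
29.16 ÷ 1.715⁶ = 29.16 ÷ 25.44396 ≈ 1.146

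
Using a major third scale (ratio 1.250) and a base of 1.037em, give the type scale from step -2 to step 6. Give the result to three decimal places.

Step -2: 1.037 ÷ 1.250² = 0.664
Step -1: 1.037 ÷ 1.250 = 0.830
Step 0: 1.037em
Step 1: 1.037 × 1.250 = 1.296
Step 2: 1.037 × 1.250² = 1.620
Step 3: 1.037 × 1.250³ = 2.025
Step 4: 1.037 × 1.250⁴ = 2.532
Step 5: 1.037 × 1.250⁵ = 3.165
Step 6: 1.037 × 1.250⁶ = 3.956

0.664em, 0.830em, 1.037em, 1.296em, 1.620em, 2.025em, 2.532em, 3.165em, 3.956em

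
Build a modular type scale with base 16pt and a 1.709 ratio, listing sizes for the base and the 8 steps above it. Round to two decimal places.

16.00pt, 27.34pt, 46.73pt, 79.86pt, 136.49pt, 233.25pt, 398.63pt, 681.26pt, 1164.28pt

Step 0: 16pt
Step 1: 16.0 × 1.709 = 27.34
Step 2: 16.0 × 1.709² = 46.73
Step 3: 16.0 × 1.709³ = 79.86
Step 4: 16.0 × 1.709⁴ = 136.49
Step 5: 16.0 × 1.709⁵ = 233.25
Step 6: 16.0 × 1.709⁶ = 398.63
Step 7: 16.0 × 1.709⁷ = 681.26
Step 8: 16.0 × 1.709⁸ = 1164.28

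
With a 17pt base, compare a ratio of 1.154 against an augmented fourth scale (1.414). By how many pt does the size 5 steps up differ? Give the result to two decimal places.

61.30pt

At 1.154: 17.0 × 1.154⁵ = 34.7919pt
Augmented fourth: 17.0 × 1.414⁵ = 96.0939pt
Difference: 96.0939 − 34.7919 = 61.3020pt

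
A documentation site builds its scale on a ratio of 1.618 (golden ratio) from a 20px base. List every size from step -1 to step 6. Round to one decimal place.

12.4px, 20.0px, 32.4px, 52.4px, 84.7px, 137.1px, 221.8px, 358.8px

Step -1: 20.0 ÷ 1.618 = 12.4
Step 0: 20px
Step 1: 20.0 × 1.618 = 32.4
Step 2: 20.0 × 1.618² = 52.4
Step 3: 20.0 × 1.618³ = 84.7
Step 4: 20.0 × 1.618⁴ = 137.1
Step 5: 20.0 × 1.618⁵ = 221.8
Step 6: 20.0 × 1.618⁶ = 358.8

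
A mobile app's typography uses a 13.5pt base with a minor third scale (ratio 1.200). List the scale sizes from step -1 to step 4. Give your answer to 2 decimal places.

11.25pt, 13.50pt, 16.20pt, 19.44pt, 23.33pt, 27.99pt

Step -1: 13.5 ÷ 1.200 = 11.25
Step 0: 13.5pt
Step 1: 13.5 × 1.200 = 16.20
Step 2: 13.5 × 1.200² = 19.44
Step 3: 13.5 × 1.200³ = 23.33
Step 4: 13.5 × 1.200⁴ = 27.99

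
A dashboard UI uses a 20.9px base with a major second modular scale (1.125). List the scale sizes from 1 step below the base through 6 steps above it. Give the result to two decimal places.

18.58px, 20.90px, 23.51px, 26.45px, 29.76px, 33.48px, 37.66px, 42.37px

Step -1: 20.9 ÷ 1.125 = 18.58
Step 0: 20.9px
Step 1: 20.9 × 1.125 = 23.51
Step 2: 20.9 × 1.125² = 26.45
Step 3: 20.9 × 1.125³ = 29.76
Step 4: 20.9 × 1.125⁴ = 33.48
Step 5: 20.9 × 1.125⁵ = 37.66
Step 6: 20.9 × 1.125⁶ = 42.37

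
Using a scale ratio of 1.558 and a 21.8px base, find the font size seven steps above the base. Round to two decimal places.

485.77px

A modular type scale is a geometric sequence: sizeₙ = base × rⁿ.
21.8 × 1.558⁷ = 21.8 × 22.28292 ≈ 485.77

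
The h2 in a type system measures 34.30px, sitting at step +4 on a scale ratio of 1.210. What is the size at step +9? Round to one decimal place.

89.0px

34.30 × 1.210⁵ = 34.30 × 2.59374 ≈ 88.965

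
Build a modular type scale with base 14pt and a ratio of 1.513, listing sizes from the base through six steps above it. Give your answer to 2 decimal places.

14.00pt, 21.18pt, 32.05pt, 48.49pt, 73.36pt, 111.00pt, 167.94pt

Step 0: 14pt
Step 1: 14.0 × 1.513 = 21.18
Step 2: 14.0 × 1.513² = 32.05
Step 3: 14.0 × 1.513³ = 48.49
Step 4: 14.0 × 1.513⁴ = 73.36
Step 5: 14.0 × 1.513⁵ = 111.00
Step 6: 14.0 × 1.513⁶ = 167.94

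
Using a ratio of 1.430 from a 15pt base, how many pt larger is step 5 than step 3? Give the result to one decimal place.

Step 3: 15.0 × 1.430³ = 43.863pt
Step 5: 15.0 × 1.430⁵ = 89.696pt
Difference: 89.696 − 43.863 = 45.833pt

45.8pt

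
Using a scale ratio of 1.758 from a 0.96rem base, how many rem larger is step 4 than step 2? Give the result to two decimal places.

Step 2: 0.96 × 1.758² = 2.9669rem
Step 4: 0.96 × 1.758⁴ = 9.1695rem
Difference: 9.1695 − 2.9669 = 6.2026rem

6.20rem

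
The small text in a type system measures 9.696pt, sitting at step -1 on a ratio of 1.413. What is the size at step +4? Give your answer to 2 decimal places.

9.696 × 1.413⁵ = 9.696 × 5.63262 ≈ 54.614

54.61pt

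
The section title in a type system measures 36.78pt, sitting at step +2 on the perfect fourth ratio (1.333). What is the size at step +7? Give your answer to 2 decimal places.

36.78 × 1.333⁵ = 36.78 × 4.20873 ≈ 154.797

154.80pt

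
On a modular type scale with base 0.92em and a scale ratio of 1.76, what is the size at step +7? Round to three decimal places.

A modular type scale is a geometric sequence: sizeₙ = base × rⁿ.
0.92 × 1.76⁷ = 0.92 × 52.31048 ≈ 48.126

48.126em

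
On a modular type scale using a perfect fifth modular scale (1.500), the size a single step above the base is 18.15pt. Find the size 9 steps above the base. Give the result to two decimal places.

465.16pt

Moving from step +1 to step +9 is 8 steps up, so multiply by r⁸.
18.15 × 1.500⁸ = 18.15 × 25.62891 ≈ 465.165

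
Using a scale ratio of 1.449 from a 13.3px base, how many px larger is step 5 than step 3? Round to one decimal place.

Step 3: 13.3 × 1.449³ = 40.463px
Step 5: 13.3 × 1.449⁵ = 84.956px
Difference: 84.956 − 40.463 = 44.493px

44.5px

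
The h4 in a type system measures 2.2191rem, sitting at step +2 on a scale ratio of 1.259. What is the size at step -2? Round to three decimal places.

The gap is -2 − (2) = -4 steps, so the factor is 1.259^-4.
2.2191 ÷ 1.259⁴ = 2.2191 ÷ 2.51248 ≈ 0.883

0.883rem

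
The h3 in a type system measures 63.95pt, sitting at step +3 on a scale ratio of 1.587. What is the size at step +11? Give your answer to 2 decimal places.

Moving from step +3 to step +11 is 8 steps up, so multiply by r⁸.
63.95 × 1.587⁸ = 63.95 × 40.23606 ≈ 2573.096

2573.10pt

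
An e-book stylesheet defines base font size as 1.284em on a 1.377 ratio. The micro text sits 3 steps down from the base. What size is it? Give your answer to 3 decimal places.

1.284 ÷ 1.377³ = 1.284 ÷ 2.61097 ≈ 0.492

0.492em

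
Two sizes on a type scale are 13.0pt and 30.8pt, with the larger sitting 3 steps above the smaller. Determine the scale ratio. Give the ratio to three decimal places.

1.333

The ratio satisfies 13.0 × r³ = 30.8, so r = (30.8 / 13.0)^(1/3).
r = 2.3692^(1/3) ≈ 1.3331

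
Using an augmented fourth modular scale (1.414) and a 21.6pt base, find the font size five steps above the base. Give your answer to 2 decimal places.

122.10pt

21.6 × 1.414⁵ = 21.6 × 5.65258 ≈ 122.10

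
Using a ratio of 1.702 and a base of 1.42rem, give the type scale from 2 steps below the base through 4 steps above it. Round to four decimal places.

Step -2: 1.42 ÷ 1.702² = 0.4902
Step -1: 1.42 ÷ 1.702 = 0.8343
Step 0: 1.42rem
Step 1: 1.42 × 1.702 = 2.4168
Step 2: 1.42 × 1.702² = 4.1135
Step 3: 1.42 × 1.702³ = 7.0011
Step 4: 1.42 × 1.702⁴ = 11.9159

0.4902rem, 0.8343rem, 1.4200rem, 2.4168rem, 4.1135rem, 7.0011rem, 11.9159rem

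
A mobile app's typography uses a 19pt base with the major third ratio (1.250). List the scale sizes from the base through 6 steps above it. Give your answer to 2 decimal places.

19.00pt, 23.75pt, 29.69pt, 37.11pt, 46.39pt, 57.98pt, 72.48pt

Step 0: 19pt
Step 1: 19.0 × 1.250 = 23.75
Step 2: 19.0 × 1.250² = 29.69
Step 3: 19.0 × 1.250³ = 37.11
Step 4: 19.0 × 1.250⁴ = 46.39
Step 5: 19.0 × 1.250⁵ = 57.98
Step 6: 19.0 × 1.250⁶ = 72.48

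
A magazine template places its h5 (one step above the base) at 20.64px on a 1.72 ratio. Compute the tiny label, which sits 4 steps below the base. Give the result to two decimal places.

Moving from step +1 to step -4 is 5 steps down, so divide by r⁵.
20.64 ÷ 1.72⁵ = 20.64 ÷ 15.05366 ≈ 1.371

1.37px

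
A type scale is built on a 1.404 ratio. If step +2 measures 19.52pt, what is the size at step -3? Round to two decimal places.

The gap is -3 − (2) = -5 steps, so the factor is 1.404^-5.
19.52 ÷ 1.404⁵ = 19.52 ÷ 5.45551 ≈ 3.578

3.58pt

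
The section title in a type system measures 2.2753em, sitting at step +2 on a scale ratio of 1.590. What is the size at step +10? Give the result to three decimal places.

2.2753 × 1.590⁸ = 2.2753 × 40.84858 ≈ 92.943

92.943em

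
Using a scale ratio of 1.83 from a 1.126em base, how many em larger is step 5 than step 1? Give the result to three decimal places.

Step 1: 1.126 × 1.83 = 2.06058em
Step 5: 1.126 × 1.83⁵ = 23.10968em
Difference: 23.10968 − 2.06058 = 21.04910em

21.049em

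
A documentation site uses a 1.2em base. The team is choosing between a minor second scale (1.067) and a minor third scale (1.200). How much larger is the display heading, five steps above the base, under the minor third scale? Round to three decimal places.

Minor second: 1.2 × 1.067⁵ = 1.65960em
Minor third: 1.2 × 1.200⁵ = 2.98598em
Difference: 2.98598 − 1.65960 = 1.32638em

1.326em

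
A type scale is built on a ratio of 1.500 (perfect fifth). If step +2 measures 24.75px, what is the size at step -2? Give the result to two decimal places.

4.89px

The gap is -2 − (2) = -4 steps, so the factor is 1.500^-4.
24.75 ÷ 1.500⁴ = 24.75 ÷ 5.06250 ≈ 4.889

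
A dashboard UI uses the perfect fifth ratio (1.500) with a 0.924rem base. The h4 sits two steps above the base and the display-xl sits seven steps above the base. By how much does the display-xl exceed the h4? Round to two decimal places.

Step 2: 0.924 × 1.500² = 2.0790rem
Step 7: 0.924 × 1.500⁷ = 15.7874rem
Difference: 15.7874 − 2.0790 = 13.7084rem

13.71rem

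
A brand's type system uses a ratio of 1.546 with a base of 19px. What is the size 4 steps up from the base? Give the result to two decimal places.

108.54px

Each step on a modular scale multiplies by the ratio, so the size n steps from the base is base × ratioⁿ.
19.0 × 1.546⁴ = 19.0 × 5.71265 ≈ 108.54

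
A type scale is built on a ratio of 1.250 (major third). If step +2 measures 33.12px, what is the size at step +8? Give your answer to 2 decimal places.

33.12 × 1.250⁶ = 33.12 × 3.81470 ≈ 126.343

126.34px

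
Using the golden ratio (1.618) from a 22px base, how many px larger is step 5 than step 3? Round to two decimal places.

Step 3: 22.0 × 1.618³ = 93.1876px
Step 5: 22.0 × 1.618⁵ = 243.9581px
Difference: 243.9581 − 93.1876 = 150.7705px

150.77px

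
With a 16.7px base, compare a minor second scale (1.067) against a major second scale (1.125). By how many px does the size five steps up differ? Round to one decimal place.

7.0px

Minor second: 16.7 × 1.067⁵ = 23.096px
Major second: 16.7 × 1.125⁵ = 30.094px
Difference: 30.094 − 23.096 = 6.998px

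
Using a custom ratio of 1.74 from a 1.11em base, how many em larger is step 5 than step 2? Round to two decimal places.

Step 2: 1.11 × 1.74² = 3.3606em
Step 5: 1.11 × 1.74⁵ = 17.7039em
Difference: 17.7039 − 3.3606 = 14.3433em

14.34em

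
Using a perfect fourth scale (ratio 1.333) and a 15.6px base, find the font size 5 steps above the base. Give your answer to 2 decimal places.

65.66px

Each step on a modular scale multiplies by the ratio, so the size n steps from the base is base × ratioⁿ.
15.6 × 1.333⁵ = 15.6 × 4.20873 ≈ 65.66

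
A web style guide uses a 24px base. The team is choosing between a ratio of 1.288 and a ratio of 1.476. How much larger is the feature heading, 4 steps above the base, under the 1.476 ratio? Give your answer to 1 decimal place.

At 1.288: 24.0 × 1.288⁴ = 66.050px
At 1.476: 24.0 × 1.476⁴ = 113.909px
Difference: 113.909 − 66.050 = 47.859px

47.9px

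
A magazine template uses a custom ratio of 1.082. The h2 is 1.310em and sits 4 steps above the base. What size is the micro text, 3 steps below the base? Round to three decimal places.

Moving from step +4 to step -3 is 7 steps down, so divide by r⁷.
1.310 ÷ 1.082⁷ = 1.310 ÷ 1.73616 ≈ 0.755

0.755em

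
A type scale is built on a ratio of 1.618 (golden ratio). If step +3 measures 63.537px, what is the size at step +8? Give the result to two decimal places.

704.56px

Moving from step +3 to step +8 is 5 steps up, so multiply by r⁵.
63.537 × 1.618⁵ = 63.537 × 11.08901 ≈ 704.562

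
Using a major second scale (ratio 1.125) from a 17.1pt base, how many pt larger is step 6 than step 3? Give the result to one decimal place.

Step 3: 17.1 × 1.125³ = 24.347pt
Step 6: 17.1 × 1.125⁶ = 34.667pt
Difference: 34.667 − 24.347 = 10.320pt

10.3pt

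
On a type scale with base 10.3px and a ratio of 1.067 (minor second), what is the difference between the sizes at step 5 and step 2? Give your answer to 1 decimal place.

2.5px

Step 2: 10.3 × 1.067² = 11.726px
Step 5: 10.3 × 1.067⁵ = 14.245px
Difference: 14.245 − 11.726 = 2.519px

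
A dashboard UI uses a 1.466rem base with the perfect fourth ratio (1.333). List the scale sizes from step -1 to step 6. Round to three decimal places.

Step -1: 1.466 ÷ 1.333 = 1.100
Step 0: 1.466rem
Step 1: 1.466 × 1.333 = 1.954
Step 2: 1.466 × 1.333² = 2.605
Step 3: 1.466 × 1.333³ = 3.472
Step 4: 1.466 × 1.333⁴ = 4.629
Step 5: 1.466 × 1.333⁵ = 6.170
Step 6: 1.466 × 1.333⁶ = 8.225

1.100rem, 1.466rem, 1.954rem, 2.605rem, 3.472rem, 4.629rem, 6.170rem, 8.225rem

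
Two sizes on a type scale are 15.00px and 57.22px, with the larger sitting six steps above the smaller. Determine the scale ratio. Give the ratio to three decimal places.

1.250

The ratio satisfies 15.00 × r⁶ = 57.22, so r = (57.22 / 15.00)^(1/6).
r = 3.8147^(1/6) ≈ 1.2500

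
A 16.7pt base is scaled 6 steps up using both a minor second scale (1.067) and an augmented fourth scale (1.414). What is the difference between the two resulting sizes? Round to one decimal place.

108.8pt

Minor second: 16.7 × 1.067⁶ = 24.644pt
Augmented fourth: 16.7 × 1.414⁶ = 133.479pt
Difference: 133.479 − 24.644 = 108.835pt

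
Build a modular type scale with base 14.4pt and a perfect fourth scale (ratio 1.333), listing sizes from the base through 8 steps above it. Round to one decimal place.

Step 0: 14.4pt
Step 1: 14.4 × 1.333 = 19.2
Step 2: 14.4 × 1.333² = 25.6
Step 3: 14.4 × 1.333³ = 34.1
Step 4: 14.4 × 1.333⁴ = 45.5
Step 5: 14.4 × 1.333⁵ = 60.6
Step 6: 14.4 × 1.333⁶ = 80.8
Step 7: 14.4 × 1.333⁷ = 107.7
Step 8: 14.4 × 1.333⁸ = 143.6

14.4pt, 19.2pt, 25.6pt, 34.1pt, 45.5pt, 60.6pt, 80.8pt, 107.7pt, 143.6pt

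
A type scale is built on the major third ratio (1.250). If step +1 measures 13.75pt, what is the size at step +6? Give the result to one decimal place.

42.0pt

13.75 × 1.250⁵ = 13.75 × 3.05176 ≈ 41.962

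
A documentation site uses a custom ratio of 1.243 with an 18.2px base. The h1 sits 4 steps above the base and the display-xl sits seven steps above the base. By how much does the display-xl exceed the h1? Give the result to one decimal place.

Step 4: 18.2 × 1.243⁴ = 43.447px
Step 7: 18.2 × 1.243⁷ = 83.439px
Difference: 83.439 − 43.447 = 39.992px

40.0px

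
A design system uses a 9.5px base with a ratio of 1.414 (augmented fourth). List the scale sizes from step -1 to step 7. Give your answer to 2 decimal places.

6.72px, 9.50px, 13.43px, 18.99px, 26.86px, 37.98px, 53.70px, 75.93px, 107.37px

Step -1: 9.5 ÷ 1.414 = 6.72
Step 0: 9.5px
Step 1: 9.5 × 1.414 = 13.43
Step 2: 9.5 × 1.414² = 18.99
Step 3: 9.5 × 1.414³ = 26.86
Step 4: 9.5 × 1.414⁴ = 37.98
Step 5: 9.5 × 1.414⁵ = 53.70
Step 6: 9.5 × 1.414⁶ = 75.93
Step 7: 9.5 × 1.414⁷ = 107.37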